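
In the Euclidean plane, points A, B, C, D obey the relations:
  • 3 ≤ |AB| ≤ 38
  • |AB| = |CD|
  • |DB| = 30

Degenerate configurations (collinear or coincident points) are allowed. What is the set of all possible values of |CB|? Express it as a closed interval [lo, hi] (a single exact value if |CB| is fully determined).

|CB| ∈ [0, 68]  (≈ [0.0000, 68.0000])

|AB| ∈ [3, 38]
|BD| ∈ {30}
|CD| ∈ [3, 38]
|AD| ∈ [0, 68]
|BC| ∈ [0, 68]
|AC| ∈ [0, 106]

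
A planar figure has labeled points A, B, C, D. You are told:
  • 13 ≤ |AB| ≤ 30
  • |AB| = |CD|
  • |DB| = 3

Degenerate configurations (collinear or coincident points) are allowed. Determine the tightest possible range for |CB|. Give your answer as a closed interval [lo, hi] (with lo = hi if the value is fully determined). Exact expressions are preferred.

|CB| ∈ [10, 33]  (≈ [10.0000, 33.0000])

|AB| ∈ [13, 30]
|BD| ∈ {3}
|CD| ∈ [13, 30]
|AD| ∈ [10, 33]
|BC| ∈ [10, 33]
|AC| ∈ [0, 63]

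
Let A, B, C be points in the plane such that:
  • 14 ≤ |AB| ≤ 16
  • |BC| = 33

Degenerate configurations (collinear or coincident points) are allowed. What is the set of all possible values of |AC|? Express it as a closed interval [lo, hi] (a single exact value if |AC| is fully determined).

|AB| ∈ [14, 16]
|BC| ∈ {33}
|AC| ∈ [17, 49]

|AC| ∈ [17, 49]  (≈ [17.0000, 49.0000])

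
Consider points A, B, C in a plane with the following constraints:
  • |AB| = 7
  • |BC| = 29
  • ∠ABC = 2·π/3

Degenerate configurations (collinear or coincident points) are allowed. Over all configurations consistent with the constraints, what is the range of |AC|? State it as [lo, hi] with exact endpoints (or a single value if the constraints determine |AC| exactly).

|AC| = √(1093)  (≈ 33.0606)

|AB| ∈ {7}
|BC| ∈ {29}
|AC| ∈ {√(1093)}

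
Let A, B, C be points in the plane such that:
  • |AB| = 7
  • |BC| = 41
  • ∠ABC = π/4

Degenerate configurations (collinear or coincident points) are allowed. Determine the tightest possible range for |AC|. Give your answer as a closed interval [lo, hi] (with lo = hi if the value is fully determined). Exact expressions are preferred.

|AC| = √(1730 - 287·√(2))  (≈ 36.3885)

|AB| ∈ {7}
|BC| ∈ {41}
|AC| ∈ {√(1730 - 287·√(2))}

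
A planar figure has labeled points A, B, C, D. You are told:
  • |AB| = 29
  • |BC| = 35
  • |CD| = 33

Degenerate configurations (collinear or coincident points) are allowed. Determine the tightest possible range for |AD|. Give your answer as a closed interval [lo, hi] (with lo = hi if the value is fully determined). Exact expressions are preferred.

|AD| ∈ [0, 97]  (≈ [0.0000, 97.0000])

|AB| ∈ {29}
|BC| ∈ {35}
|CD| ∈ {33}
|AC| ∈ [6, 64]
|BD| ∈ [2, 68]
|AD| ∈ [0, 97]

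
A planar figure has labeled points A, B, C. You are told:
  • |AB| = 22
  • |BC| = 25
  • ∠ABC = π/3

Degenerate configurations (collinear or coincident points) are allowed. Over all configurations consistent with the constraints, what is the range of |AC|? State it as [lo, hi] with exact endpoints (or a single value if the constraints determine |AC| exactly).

|AB| ∈ {22}
|BC| ∈ {25}
|AC| ∈ {√(559)}

|AC| = √(559)  (≈ 23.6432)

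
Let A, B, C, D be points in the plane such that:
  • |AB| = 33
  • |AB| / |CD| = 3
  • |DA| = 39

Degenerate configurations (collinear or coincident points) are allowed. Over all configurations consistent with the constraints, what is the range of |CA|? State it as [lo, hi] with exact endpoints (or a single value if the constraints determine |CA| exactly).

|CA| ∈ [28, 50]  (≈ [28.0000, 50.0000])

|AB| ∈ {33}
|AD| ∈ {39}
|CD| ∈ {11}
|BD| ∈ [6, 72]
|AC| ∈ [28, 50]
|BC| ∈ [0, 83]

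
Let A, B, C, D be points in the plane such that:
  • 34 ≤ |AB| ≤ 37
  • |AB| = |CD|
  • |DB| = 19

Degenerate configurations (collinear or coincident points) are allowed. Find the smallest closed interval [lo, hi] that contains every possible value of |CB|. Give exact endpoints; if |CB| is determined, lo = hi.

|AB| ∈ [34, 37]
|BD| ∈ {19}
|CD| ∈ [34, 37]
|AD| ∈ [15, 56]
|BC| ∈ [15, 56]
|AC| ∈ [0, 93]

|CB| ∈ [15, 56]  (≈ [15.0000, 56.0000])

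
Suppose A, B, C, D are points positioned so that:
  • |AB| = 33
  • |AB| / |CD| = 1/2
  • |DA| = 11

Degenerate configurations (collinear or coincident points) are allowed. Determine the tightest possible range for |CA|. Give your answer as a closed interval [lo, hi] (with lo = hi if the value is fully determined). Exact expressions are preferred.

|AB| ∈ {33}
|AD| ∈ {11}
|CD| ∈ {66}
|BD| ∈ [22, 44]
|AC| ∈ [55, 77]
|BC| ∈ [22, 110]

|CA| ∈ [55, 77]  (≈ [55.0000, 77.0000])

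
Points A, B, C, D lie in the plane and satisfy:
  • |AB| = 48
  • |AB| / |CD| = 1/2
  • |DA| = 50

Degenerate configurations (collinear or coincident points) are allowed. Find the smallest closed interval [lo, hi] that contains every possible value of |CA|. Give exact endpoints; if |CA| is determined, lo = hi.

|AB| ∈ {48}
|AD| ∈ {50}
|CD| ∈ {96}
|BD| ∈ [2, 98]
|AC| ∈ [46, 146]
|BC| ∈ [0, 194]

|CA| ∈ [46, 146]  (≈ [46.0000, 146.0000])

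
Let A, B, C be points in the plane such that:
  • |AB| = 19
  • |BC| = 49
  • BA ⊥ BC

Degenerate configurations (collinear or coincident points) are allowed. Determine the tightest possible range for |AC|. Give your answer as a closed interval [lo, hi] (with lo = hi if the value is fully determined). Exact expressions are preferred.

|AC| = √(2762)  (≈ 52.5547)

|AB| ∈ {19}
|BC| ∈ {49}
|AC| ∈ {√(2762)}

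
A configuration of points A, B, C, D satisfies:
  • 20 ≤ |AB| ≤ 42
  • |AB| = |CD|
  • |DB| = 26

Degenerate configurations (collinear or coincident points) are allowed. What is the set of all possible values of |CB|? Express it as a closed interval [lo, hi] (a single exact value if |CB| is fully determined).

|CB| ∈ [0, 68]  (≈ [0.0000, 68.0000])

|AB| ∈ [20, 42]
|BD| ∈ {26}
|CD| ∈ [20, 42]
|AD| ∈ [0, 68]
|BC| ∈ [0, 68]
|AC| ∈ [0, 110]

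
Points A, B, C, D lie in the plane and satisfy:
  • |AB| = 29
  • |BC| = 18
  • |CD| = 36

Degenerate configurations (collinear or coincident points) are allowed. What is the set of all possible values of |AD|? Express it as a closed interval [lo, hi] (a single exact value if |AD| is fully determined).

|AB| ∈ {29}
|BC| ∈ {18}
|CD| ∈ {36}
|AC| ∈ [11, 47]
|BD| ∈ [18, 54]
|AD| ∈ [0, 83]

|AD| ∈ [0, 83]  (≈ [0.0000, 83.0000])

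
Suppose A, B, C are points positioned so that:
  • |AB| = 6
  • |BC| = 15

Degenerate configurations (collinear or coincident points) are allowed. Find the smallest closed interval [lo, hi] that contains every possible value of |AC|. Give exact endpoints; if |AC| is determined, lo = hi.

|AB| ∈ {6}
|BC| ∈ {15}
|AC| ∈ [9, 21]

|AC| ∈ [9, 21]  (≈ [9.0000, 21.0000])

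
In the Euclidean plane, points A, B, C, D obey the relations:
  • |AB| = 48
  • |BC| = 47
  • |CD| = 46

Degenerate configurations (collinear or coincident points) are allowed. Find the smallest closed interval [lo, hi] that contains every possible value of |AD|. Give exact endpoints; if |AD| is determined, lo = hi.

|AB| ∈ {48}
|BC| ∈ {47}
|CD| ∈ {46}
|AC| ∈ [1, 95]
|BD| ∈ [1, 93]
|AD| ∈ [0, 141]

|AD| ∈ [0, 141]  (≈ [0.0000, 141.0000])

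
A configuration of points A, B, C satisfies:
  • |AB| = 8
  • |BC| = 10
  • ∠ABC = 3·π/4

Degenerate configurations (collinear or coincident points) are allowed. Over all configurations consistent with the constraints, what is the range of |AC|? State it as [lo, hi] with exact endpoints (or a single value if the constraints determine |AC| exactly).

|AC| = 2·√(20·√(2) + 41)  (≈ 16.6474)

|AB| ∈ {8}
|BC| ∈ {10}
|AC| ∈ {2·√(20·√(2) + 41)}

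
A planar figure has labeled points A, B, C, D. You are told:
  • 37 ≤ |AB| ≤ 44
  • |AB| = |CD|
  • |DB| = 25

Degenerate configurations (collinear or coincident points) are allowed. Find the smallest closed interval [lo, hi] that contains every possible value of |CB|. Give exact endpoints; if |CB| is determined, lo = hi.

|AB| ∈ [37, 44]
|BD| ∈ {25}
|CD| ∈ [37, 44]
|AD| ∈ [12, 69]
|BC| ∈ [12, 69]
|AC| ∈ [0, 113]

|CB| ∈ [12, 69]  (≈ [12.0000, 69.0000])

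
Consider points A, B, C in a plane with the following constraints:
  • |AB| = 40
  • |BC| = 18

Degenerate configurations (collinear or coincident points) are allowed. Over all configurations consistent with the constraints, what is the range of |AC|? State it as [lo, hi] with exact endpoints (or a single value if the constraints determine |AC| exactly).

|AC| ∈ [22, 58]  (≈ [22.0000, 58.0000])

|AB| ∈ {40}
|BC| ∈ {18}
|AC| ∈ [22, 58]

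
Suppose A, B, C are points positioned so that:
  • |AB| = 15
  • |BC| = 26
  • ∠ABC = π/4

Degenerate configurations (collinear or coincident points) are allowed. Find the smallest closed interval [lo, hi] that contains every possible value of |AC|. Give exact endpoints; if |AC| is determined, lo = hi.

|AC| = √(901 - 390·√(2))  (≈ 18.6938)

|AB| ∈ {15}
|BC| ∈ {26}
|AC| ∈ {√(901 - 390·√(2))}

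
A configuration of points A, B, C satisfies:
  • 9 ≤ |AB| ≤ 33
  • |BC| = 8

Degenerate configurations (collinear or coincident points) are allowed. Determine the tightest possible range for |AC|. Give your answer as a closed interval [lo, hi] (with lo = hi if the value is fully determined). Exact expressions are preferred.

|AB| ∈ [9, 33]
|BC| ∈ {8}
|AC| ∈ [1, 41]

|AC| ∈ [1, 41]  (≈ [1.0000, 41.0000])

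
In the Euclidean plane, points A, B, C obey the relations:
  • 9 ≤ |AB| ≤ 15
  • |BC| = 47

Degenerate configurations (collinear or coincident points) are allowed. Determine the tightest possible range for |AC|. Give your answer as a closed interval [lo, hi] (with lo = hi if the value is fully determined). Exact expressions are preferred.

|AB| ∈ [9, 15]
|BC| ∈ {47}
|AC| ∈ [32, 62]

|AC| ∈ [32, 62]  (≈ [32.0000, 62.0000])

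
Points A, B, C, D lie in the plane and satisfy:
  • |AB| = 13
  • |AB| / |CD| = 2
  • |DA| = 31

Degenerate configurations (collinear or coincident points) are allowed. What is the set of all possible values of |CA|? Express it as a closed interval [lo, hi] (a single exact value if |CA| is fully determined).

|CA| ∈ [49/2, 75/2]  (≈ [24.5000, 37.5000])

|AB| ∈ {13}
|AD| ∈ {31}
|CD| ∈ {13/2}
|BD| ∈ [18, 44]
|AC| ∈ [49/2, 75/2]
|BC| ∈ [23/2, 101/2]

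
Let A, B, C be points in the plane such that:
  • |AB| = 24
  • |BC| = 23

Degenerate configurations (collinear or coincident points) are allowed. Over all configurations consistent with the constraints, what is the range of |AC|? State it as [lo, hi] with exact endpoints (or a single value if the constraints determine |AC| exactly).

|AC| ∈ [1, 47]  (≈ [1.0000, 47.0000])

|AB| ∈ {24}
|BC| ∈ {23}
|AC| ∈ [1, 47]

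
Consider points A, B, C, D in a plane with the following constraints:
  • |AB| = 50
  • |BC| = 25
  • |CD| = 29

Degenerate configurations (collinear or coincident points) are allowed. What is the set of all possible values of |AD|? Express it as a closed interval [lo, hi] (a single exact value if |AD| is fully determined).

|AD| ∈ [0, 104]  (≈ [0.0000, 104.0000])

|AB| ∈ {50}
|BC| ∈ {25}
|CD| ∈ {29}
|AC| ∈ [25, 75]
|BD| ∈ [4, 54]
|AD| ∈ [0, 104]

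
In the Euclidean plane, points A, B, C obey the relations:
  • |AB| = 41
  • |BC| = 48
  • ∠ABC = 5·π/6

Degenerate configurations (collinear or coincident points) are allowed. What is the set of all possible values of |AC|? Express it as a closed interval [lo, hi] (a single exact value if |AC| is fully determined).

|AC| = √(1968·√(3) + 3985)  (≈ 85.9865)

|AB| ∈ {41}
|BC| ∈ {48}
|AC| ∈ {√(1968·√(3) + 3985)}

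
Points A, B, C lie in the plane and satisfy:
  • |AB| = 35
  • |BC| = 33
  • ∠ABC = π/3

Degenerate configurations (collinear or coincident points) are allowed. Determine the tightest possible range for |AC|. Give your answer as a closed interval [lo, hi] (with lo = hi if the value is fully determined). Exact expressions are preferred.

|AB| ∈ {35}
|BC| ∈ {33}
|AC| ∈ {√(1159)}

|AC| = √(1159)  (≈ 34.0441)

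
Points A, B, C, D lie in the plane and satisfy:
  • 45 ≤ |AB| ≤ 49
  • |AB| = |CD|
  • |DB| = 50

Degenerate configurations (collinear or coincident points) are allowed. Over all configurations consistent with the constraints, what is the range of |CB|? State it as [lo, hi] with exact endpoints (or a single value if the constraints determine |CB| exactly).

|AB| ∈ [45, 49]
|BD| ∈ {50}
|CD| ∈ [45, 49]
|AD| ∈ [1, 99]
|BC| ∈ [1, 99]
|AC| ∈ [0, 148]

|CB| ∈ [1, 99]  (≈ [1.0000, 99.0000])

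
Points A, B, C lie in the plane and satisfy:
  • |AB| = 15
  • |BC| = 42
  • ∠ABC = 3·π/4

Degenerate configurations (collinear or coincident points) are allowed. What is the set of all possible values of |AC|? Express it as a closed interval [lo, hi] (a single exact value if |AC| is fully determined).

|AC| = 3·√(70·√(2) + 221)  (≈ 53.6652)

|AB| ∈ {15}
|BC| ∈ {42}
|AC| ∈ {3·√(70·√(2) + 221)}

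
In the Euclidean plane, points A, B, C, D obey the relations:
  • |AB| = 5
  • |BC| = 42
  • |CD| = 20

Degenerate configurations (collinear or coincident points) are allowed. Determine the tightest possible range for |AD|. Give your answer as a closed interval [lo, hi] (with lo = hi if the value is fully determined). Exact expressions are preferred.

|AB| ∈ {5}
|BC| ∈ {42}
|CD| ∈ {20}
|AC| ∈ [37, 47]
|BD| ∈ [22, 62]
|AD| ∈ [17, 67]

|AD| ∈ [17, 67]  (≈ [17.0000, 67.0000])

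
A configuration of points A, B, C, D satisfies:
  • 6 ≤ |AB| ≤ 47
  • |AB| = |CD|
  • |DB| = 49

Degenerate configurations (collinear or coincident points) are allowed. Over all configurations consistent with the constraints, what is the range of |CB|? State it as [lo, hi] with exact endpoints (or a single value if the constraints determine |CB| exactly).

|CB| ∈ [2, 96]  (≈ [2.0000, 96.0000])

|AB| ∈ [6, 47]
|BD| ∈ {49}
|CD| ∈ [6, 47]
|AD| ∈ [2, 96]
|BC| ∈ [2, 96]
|AC| ∈ [0, 143]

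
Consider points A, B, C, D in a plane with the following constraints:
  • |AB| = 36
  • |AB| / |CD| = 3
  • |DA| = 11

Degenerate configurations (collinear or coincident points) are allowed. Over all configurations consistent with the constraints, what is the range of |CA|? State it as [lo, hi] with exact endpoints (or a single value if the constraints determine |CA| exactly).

|CA| ∈ [1, 23]  (≈ [1.0000, 23.0000])

|AB| ∈ {36}
|AD| ∈ {11}
|CD| ∈ {12}
|BD| ∈ [25, 47]
|AC| ∈ [1, 23]
|BC| ∈ [13, 59]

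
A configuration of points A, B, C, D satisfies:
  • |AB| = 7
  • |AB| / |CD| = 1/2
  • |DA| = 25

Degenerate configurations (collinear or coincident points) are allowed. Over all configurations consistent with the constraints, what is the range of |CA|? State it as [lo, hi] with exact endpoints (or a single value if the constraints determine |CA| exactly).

|CA| ∈ [11, 39]  (≈ [11.0000, 39.0000])

|AB| ∈ {7}
|AD| ∈ {25}
|CD| ∈ {14}
|BD| ∈ [18, 32]
|AC| ∈ [11, 39]
|BC| ∈ [4, 46]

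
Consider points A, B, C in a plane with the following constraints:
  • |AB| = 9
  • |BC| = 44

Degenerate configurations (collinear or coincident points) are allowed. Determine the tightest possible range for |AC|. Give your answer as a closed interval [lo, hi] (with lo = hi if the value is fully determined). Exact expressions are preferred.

|AC| ∈ [35, 53]  (≈ [35.0000, 53.0000])

|AB| ∈ {9}
|BC| ∈ {44}
|AC| ∈ [35, 53]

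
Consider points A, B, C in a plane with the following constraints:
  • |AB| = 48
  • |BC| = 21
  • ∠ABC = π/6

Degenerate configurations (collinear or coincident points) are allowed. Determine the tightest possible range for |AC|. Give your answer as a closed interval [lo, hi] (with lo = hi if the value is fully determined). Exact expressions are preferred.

|AB| ∈ {48}
|BC| ∈ {21}
|AC| ∈ {3·√(305 - 112·√(3))}

|AC| = 3·√(305 - 112·√(3))  (≈ 31.6084)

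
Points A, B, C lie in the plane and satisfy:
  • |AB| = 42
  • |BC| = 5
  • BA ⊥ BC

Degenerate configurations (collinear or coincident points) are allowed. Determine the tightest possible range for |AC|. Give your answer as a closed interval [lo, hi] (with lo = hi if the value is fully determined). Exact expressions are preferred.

|AC| = √(1789)  (≈ 42.2966)

|AB| ∈ {42}
|BC| ∈ {5}
|AC| ∈ {√(1789)}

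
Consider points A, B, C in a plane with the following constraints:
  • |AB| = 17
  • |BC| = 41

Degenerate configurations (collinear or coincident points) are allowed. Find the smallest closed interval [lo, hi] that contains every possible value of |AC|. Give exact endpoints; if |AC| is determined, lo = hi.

|AB| ∈ {17}
|BC| ∈ {41}
|AC| ∈ [24, 58]

|AC| ∈ [24, 58]  (≈ [24.0000, 58.0000])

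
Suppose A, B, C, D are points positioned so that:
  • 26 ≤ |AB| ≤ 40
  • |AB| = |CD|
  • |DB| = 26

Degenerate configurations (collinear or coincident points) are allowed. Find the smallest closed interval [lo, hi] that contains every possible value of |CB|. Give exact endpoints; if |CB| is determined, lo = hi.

|CB| ∈ [0, 66]  (≈ [0.0000, 66.0000])

|AB| ∈ [26, 40]
|BD| ∈ {26}
|CD| ∈ [26, 40]
|AD| ∈ [0, 66]
|BC| ∈ [0, 66]
|AC| ∈ [0, 106]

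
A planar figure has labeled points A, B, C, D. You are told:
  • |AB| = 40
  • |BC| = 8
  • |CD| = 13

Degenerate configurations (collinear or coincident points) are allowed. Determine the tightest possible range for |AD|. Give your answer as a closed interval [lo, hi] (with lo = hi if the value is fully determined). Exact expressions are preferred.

|AD| ∈ [19, 61]  (≈ [19.0000, 61.0000])

|AB| ∈ {40}
|BC| ∈ {8}
|CD| ∈ {13}
|AC| ∈ [32, 48]
|BD| ∈ [5, 21]
|AD| ∈ [19, 61]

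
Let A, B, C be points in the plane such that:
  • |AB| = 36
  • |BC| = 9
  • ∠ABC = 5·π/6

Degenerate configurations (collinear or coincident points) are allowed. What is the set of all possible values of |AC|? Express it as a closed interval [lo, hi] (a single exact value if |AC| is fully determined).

|AB| ∈ {36}
|BC| ∈ {9}
|AC| ∈ {9·√(4·√(3) + 17)}

|AC| = 9·√(4·√(3) + 17)  (≈ 44.0248)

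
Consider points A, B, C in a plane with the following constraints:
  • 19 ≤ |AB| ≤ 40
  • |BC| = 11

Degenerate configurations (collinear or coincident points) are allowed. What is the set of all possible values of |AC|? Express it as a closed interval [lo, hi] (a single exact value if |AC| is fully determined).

|AC| ∈ [8, 51]  (≈ [8.0000, 51.0000])

|AB| ∈ [19, 40]
|BC| ∈ {11}
|AC| ∈ [8, 51]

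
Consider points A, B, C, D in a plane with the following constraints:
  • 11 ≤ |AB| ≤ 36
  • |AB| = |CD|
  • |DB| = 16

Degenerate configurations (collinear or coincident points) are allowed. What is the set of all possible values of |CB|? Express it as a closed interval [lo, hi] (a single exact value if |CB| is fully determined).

|AB| ∈ [11, 36]
|BD| ∈ {16}
|CD| ∈ [11, 36]
|AD| ∈ [0, 52]
|BC| ∈ [0, 52]
|AC| ∈ [0, 88]

|CB| ∈ [0, 52]  (≈ [0.0000, 52.0000])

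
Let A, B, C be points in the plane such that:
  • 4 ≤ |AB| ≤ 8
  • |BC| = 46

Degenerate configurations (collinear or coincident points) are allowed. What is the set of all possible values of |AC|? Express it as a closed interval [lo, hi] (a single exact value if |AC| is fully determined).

|AC| ∈ [38, 54]  (≈ [38.0000, 54.0000])

|AB| ∈ [4, 8]
|BC| ∈ {46}
|AC| ∈ [38, 54]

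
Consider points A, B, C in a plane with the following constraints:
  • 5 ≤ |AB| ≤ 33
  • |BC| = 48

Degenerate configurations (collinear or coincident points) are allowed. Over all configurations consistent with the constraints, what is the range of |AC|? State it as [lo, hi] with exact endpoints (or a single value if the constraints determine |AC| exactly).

|AB| ∈ [5, 33]
|BC| ∈ {48}
|AC| ∈ [15, 81]

|AC| ∈ [15, 81]  (≈ [15.0000, 81.0000])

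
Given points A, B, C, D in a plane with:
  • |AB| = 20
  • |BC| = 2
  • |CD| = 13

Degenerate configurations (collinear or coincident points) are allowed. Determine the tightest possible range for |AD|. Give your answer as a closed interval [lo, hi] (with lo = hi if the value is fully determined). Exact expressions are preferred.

|AB| ∈ {20}
|BC| ∈ {2}
|CD| ∈ {13}
|AC| ∈ [18, 22]
|BD| ∈ [11, 15]
|AD| ∈ [5, 35]

|AD| ∈ [5, 35]  (≈ [5.0000, 35.0000])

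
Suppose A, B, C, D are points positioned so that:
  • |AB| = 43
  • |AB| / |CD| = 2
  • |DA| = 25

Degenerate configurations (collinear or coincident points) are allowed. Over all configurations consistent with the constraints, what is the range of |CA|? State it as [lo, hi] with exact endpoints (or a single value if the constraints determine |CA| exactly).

|AB| ∈ {43}
|AD| ∈ {25}
|CD| ∈ {43/2}
|BD| ∈ [18, 68]
|AC| ∈ [7/2, 93/2]
|BC| ∈ [0, 179/2]

|CA| ∈ [7/2, 93/2]  (≈ [3.5000, 46.5000])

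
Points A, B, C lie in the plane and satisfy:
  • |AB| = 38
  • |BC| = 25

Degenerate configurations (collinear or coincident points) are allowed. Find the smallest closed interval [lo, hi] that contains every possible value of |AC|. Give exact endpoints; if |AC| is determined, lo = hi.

|AC| ∈ [13, 63]  (≈ [13.0000, 63.0000])

|AB| ∈ {38}
|BC| ∈ {25}
|AC| ∈ [13, 63]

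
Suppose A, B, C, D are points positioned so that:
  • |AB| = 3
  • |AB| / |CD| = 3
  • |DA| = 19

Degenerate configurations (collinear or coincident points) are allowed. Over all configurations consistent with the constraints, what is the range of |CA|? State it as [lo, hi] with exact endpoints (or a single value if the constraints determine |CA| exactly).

|CA| ∈ [18, 20]  (≈ [18.0000, 20.0000])

|AB| ∈ {3}
|AD| ∈ {19}
|CD| ∈ {1}
|BD| ∈ [16, 22]
|AC| ∈ [18, 20]
|BC| ∈ [15, 23]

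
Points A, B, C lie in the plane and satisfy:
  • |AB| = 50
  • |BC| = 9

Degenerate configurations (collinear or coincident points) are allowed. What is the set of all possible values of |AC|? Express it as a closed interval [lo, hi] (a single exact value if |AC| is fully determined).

|AB| ∈ {50}
|BC| ∈ {9}
|AC| ∈ [41, 59]

|AC| ∈ [41, 59]  (≈ [41.0000, 59.0000])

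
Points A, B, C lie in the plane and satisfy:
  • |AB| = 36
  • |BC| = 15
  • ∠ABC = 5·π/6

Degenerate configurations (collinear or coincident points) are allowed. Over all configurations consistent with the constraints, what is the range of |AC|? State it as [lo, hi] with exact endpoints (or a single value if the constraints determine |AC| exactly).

|AB| ∈ {36}
|BC| ∈ {15}
|AC| ∈ {3·√(60·√(3) + 169)}

|AC| = 3·√(60·√(3) + 169)  (≈ 49.5611)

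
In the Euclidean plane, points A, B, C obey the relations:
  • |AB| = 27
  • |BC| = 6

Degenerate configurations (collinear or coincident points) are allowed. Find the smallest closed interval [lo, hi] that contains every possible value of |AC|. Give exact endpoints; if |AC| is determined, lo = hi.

|AC| ∈ [21, 33]  (≈ [21.0000, 33.0000])

|AB| ∈ {27}
|BC| ∈ {6}
|AC| ∈ [21, 33]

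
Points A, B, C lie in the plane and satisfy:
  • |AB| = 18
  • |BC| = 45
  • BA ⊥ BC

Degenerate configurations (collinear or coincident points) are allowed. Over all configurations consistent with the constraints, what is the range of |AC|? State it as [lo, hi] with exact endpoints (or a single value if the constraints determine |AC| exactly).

|AC| = 9·√(29)  (≈ 48.4665)

|AB| ∈ {18}
|BC| ∈ {45}
|AC| ∈ {9·√(29)}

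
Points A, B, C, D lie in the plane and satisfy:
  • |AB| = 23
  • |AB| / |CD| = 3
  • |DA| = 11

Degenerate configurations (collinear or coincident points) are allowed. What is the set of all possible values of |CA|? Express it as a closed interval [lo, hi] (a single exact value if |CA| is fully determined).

|CA| ∈ [10/3, 56/3]  (≈ [3.3333, 18.6667])

|AB| ∈ {23}
|AD| ∈ {11}
|CD| ∈ {23/3}
|BD| ∈ [12, 34]
|AC| ∈ [10/3, 56/3]
|BC| ∈ [13/3, 125/3]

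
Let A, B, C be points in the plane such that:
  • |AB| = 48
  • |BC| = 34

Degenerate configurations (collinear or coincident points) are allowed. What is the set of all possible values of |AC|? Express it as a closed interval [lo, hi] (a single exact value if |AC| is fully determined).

|AB| ∈ {48}
|BC| ∈ {34}
|AC| ∈ [14, 82]

|AC| ∈ [14, 82]  (≈ [14.0000, 82.0000])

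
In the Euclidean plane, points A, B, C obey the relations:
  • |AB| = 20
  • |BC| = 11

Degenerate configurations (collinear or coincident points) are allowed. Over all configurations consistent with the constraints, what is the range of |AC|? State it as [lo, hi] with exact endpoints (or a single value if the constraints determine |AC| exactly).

|AC| ∈ [9, 31]  (≈ [9.0000, 31.0000])

|AB| ∈ {20}
|BC| ∈ {11}
|AC| ∈ [9, 31]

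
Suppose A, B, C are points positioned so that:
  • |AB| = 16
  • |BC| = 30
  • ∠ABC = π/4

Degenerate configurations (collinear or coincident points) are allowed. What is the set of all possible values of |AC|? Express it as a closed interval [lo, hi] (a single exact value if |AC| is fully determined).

|AC| = 2·√(289 - 120·√(2))  (≈ 21.8444)

|AB| ∈ {16}
|BC| ∈ {30}
|AC| ∈ {2·√(289 - 120·√(2))}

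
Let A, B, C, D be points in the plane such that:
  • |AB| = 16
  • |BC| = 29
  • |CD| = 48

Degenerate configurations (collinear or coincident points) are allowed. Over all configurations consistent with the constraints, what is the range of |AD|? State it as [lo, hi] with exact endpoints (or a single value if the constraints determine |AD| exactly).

|AD| ∈ [3, 93]  (≈ [3.0000, 93.0000])

|AB| ∈ {16}
|BC| ∈ {29}
|CD| ∈ {48}
|AC| ∈ [13, 45]
|BD| ∈ [19, 77]
|AD| ∈ [3, 93]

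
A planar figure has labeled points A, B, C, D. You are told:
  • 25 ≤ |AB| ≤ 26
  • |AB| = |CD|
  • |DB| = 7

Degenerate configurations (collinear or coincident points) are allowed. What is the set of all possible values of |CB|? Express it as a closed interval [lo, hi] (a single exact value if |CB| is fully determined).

|AB| ∈ [25, 26]
|BD| ∈ {7}
|CD| ∈ [25, 26]
|AD| ∈ [18, 33]
|BC| ∈ [18, 33]
|AC| ∈ [0, 59]

|CB| ∈ [18, 33]  (≈ [18.0000, 33.0000])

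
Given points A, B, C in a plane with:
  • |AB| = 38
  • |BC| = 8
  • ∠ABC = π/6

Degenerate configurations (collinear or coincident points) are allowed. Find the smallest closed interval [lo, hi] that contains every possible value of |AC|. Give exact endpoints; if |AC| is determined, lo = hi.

|AC| = 2·√(377 - 76·√(3))  (≈ 31.3282)

|AB| ∈ {38}
|BC| ∈ {8}
|AC| ∈ {2·√(377 - 76·√(3))}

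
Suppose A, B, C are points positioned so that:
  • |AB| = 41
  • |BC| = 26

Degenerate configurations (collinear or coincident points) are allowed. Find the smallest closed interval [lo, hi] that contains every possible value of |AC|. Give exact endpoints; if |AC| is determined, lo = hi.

|AB| ∈ {41}
|BC| ∈ {26}
|AC| ∈ [15, 67]

|AC| ∈ [15, 67]  (≈ [15.0000, 67.0000])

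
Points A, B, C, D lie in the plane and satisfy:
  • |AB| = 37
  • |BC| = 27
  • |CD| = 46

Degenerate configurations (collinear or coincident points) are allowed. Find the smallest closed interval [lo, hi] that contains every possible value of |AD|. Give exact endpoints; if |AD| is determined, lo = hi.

|AB| ∈ {37}
|BC| ∈ {27}
|CD| ∈ {46}
|AC| ∈ [10, 64]
|BD| ∈ [19, 73]
|AD| ∈ [0, 110]

|AD| ∈ [0, 110]  (≈ [0.0000, 110.0000])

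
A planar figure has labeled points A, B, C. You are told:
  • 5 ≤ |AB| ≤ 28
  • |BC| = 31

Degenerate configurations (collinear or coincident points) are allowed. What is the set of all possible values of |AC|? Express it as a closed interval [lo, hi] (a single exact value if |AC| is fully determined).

|AC| ∈ [3, 59]  (≈ [3.0000, 59.0000])

|AB| ∈ [5, 28]
|BC| ∈ {31}
|AC| ∈ [3, 59]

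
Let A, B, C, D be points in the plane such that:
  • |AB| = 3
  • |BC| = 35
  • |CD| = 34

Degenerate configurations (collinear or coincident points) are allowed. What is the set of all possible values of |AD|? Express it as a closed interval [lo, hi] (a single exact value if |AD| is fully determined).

|AB| ∈ {3}
|BC| ∈ {35}
|CD| ∈ {34}
|AC| ∈ [32, 38]
|BD| ∈ [1, 69]
|AD| ∈ [0, 72]

|AD| ∈ [0, 72]  (≈ [0.0000, 72.0000])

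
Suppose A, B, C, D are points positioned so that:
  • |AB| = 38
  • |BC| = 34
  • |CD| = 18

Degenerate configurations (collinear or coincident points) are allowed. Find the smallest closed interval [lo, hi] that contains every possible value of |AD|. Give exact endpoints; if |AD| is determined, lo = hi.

|AD| ∈ [0, 90]  (≈ [0.0000, 90.0000])

|AB| ∈ {38}
|BC| ∈ {34}
|CD| ∈ {18}
|AC| ∈ [4, 72]
|BD| ∈ [16, 52]
|AD| ∈ [0, 90]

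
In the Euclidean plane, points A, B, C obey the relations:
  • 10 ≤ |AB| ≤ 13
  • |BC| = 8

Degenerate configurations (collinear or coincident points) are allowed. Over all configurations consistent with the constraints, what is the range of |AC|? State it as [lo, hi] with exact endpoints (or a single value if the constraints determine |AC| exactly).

|AC| ∈ [2, 21]  (≈ [2.0000, 21.0000])

|AB| ∈ [10, 13]
|BC| ∈ {8}
|AC| ∈ [2, 21]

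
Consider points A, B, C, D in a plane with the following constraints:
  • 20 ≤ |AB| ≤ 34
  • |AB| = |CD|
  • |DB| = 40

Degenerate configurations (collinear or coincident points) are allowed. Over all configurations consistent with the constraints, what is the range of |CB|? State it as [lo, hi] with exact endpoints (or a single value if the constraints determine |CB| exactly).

|CB| ∈ [6, 74]  (≈ [6.0000, 74.0000])

|AB| ∈ [20, 34]
|BD| ∈ {40}
|CD| ∈ [20, 34]
|AD| ∈ [6, 74]
|BC| ∈ [6, 74]
|AC| ∈ [0, 108]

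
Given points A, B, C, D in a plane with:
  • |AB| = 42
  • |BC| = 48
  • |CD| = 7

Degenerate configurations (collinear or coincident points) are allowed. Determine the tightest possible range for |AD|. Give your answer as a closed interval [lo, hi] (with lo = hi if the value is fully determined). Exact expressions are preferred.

|AB| ∈ {42}
|BC| ∈ {48}
|CD| ∈ {7}
|AC| ∈ [6, 90]
|BD| ∈ [41, 55]
|AD| ∈ [0, 97]

|AD| ∈ [0, 97]  (≈ [0.0000, 97.0000])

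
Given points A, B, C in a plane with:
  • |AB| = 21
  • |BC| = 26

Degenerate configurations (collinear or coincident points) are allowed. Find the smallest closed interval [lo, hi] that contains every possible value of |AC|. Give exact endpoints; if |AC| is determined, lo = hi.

|AC| ∈ [5, 47]  (≈ [5.0000, 47.0000])

|AB| ∈ {21}
|BC| ∈ {26}
|AC| ∈ [5, 47]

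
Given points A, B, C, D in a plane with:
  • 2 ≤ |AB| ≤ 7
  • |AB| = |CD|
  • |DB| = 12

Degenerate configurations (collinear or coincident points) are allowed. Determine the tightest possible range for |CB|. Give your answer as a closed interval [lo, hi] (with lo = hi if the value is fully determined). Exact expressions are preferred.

|CB| ∈ [5, 19]  (≈ [5.0000, 19.0000])

|AB| ∈ [2, 7]
|BD| ∈ {12}
|CD| ∈ [2, 7]
|AD| ∈ [5, 19]
|BC| ∈ [5, 19]
|AC| ∈ [0, 26]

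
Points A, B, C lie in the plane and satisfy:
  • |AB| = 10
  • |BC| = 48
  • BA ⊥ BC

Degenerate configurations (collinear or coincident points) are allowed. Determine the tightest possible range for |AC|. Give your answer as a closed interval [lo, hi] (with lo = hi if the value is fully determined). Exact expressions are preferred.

|AC| = 2·√(601)  (≈ 49.0306)

|AB| ∈ {10}
|BC| ∈ {48}
|AC| ∈ {2·√(601)}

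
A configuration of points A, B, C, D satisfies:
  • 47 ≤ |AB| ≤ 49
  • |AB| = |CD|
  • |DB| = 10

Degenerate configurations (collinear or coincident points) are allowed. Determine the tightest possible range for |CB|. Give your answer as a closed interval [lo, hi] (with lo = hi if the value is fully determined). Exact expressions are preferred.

|AB| ∈ [47, 49]
|BD| ∈ {10}
|CD| ∈ [47, 49]
|AD| ∈ [37, 59]
|BC| ∈ [37, 59]
|AC| ∈ [0, 108]

|CB| ∈ [37, 59]  (≈ [37.0000, 59.0000])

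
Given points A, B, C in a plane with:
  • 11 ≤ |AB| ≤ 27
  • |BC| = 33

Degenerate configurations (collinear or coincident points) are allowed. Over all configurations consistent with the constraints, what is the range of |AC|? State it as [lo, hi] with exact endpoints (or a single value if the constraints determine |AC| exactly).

|AB| ∈ [11, 27]
|BC| ∈ {33}
|AC| ∈ [6, 60]

|AC| ∈ [6, 60]  (≈ [6.0000, 60.0000])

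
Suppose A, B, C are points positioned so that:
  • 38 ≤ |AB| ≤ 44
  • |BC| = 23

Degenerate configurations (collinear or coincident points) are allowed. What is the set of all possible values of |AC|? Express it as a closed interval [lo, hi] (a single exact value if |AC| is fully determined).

|AB| ∈ [38, 44]
|BC| ∈ {23}
|AC| ∈ [15, 67]

|AC| ∈ [15, 67]  (≈ [15.0000, 67.0000])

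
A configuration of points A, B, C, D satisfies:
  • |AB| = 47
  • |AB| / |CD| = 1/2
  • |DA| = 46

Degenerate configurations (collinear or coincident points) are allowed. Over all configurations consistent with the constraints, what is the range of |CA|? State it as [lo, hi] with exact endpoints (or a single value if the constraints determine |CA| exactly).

|AB| ∈ {47}
|AD| ∈ {46}
|CD| ∈ {94}
|BD| ∈ [1, 93]
|AC| ∈ [48, 140]
|BC| ∈ [1, 187]

|CA| ∈ [48, 140]  (≈ [48.0000, 140.0000])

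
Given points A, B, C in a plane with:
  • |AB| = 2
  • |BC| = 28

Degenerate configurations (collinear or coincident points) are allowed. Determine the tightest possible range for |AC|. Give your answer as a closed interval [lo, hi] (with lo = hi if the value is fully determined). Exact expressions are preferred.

|AB| ∈ {2}
|BC| ∈ {28}
|AC| ∈ [26, 30]

|AC| ∈ [26, 30]  (≈ [26.0000, 30.0000])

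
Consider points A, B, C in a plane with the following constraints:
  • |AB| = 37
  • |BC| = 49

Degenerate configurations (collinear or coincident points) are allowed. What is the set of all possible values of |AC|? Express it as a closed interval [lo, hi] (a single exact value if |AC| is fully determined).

|AC| ∈ [12, 86]  (≈ [12.0000, 86.0000])

|AB| ∈ {37}
|BC| ∈ {49}
|AC| ∈ [12, 86]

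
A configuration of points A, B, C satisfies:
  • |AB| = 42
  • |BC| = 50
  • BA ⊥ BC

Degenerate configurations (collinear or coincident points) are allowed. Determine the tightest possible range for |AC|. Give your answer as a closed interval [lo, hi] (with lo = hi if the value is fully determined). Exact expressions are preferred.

|AC| = 2·√(1066)  (≈ 65.2993)

|AB| ∈ {42}
|BC| ∈ {50}
|AC| ∈ {2·√(1066)}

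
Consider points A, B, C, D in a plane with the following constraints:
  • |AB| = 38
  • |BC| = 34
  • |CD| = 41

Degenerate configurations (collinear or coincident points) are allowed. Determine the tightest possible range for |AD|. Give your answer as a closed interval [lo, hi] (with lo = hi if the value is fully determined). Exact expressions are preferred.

|AB| ∈ {38}
|BC| ∈ {34}
|CD| ∈ {41}
|AC| ∈ [4, 72]
|BD| ∈ [7, 75]
|AD| ∈ [0, 113]

|AD| ∈ [0, 113]  (≈ [0.0000, 113.0000])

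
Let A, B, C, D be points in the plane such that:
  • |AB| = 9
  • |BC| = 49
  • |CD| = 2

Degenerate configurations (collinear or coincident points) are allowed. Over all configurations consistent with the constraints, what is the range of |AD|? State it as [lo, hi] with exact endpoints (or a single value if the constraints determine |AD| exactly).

|AB| ∈ {9}
|BC| ∈ {49}
|CD| ∈ {2}
|AC| ∈ [40, 58]
|BD| ∈ [47, 51]
|AD| ∈ [38, 60]

|AD| ∈ [38, 60]  (≈ [38.0000, 60.0000])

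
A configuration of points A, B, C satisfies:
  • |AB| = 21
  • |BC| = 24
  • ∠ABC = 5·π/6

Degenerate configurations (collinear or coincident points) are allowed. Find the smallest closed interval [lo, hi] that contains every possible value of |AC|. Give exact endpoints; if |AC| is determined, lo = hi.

|AB| ∈ {21}
|BC| ∈ {24}
|AC| ∈ {3·√(56·√(3) + 113)}

|AC| = 3·√(56·√(3) + 113)  (≈ 43.4736)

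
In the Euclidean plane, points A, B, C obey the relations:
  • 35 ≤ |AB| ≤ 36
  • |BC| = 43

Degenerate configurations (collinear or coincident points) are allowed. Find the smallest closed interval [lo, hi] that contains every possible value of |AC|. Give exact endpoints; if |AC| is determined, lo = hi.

|AB| ∈ [35, 36]
|BC| ∈ {43}
|AC| ∈ [7, 79]

|AC| ∈ [7, 79]  (≈ [7.0000, 79.0000])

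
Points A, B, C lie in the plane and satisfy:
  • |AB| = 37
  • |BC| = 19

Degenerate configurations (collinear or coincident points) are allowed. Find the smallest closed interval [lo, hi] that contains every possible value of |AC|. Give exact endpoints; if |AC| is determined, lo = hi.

|AC| ∈ [18, 56]  (≈ [18.0000, 56.0000])

|AB| ∈ {37}
|BC| ∈ {19}
|AC| ∈ [18, 56]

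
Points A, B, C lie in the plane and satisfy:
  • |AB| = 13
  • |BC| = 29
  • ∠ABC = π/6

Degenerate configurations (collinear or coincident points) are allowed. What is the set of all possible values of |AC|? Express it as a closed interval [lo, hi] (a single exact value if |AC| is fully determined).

|AB| ∈ {13}
|BC| ∈ {29}
|AC| ∈ {√(1010 - 377·√(3))}

|AC| = √(1010 - 377·√(3))  (≈ 18.8949)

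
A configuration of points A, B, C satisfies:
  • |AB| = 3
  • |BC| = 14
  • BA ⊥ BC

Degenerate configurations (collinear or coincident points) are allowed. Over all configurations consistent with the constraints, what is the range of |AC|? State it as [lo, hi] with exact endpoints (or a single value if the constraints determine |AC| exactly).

|AC| = √(205)  (≈ 14.3178)

|AB| ∈ {3}
|BC| ∈ {14}
|AC| ∈ {√(205)}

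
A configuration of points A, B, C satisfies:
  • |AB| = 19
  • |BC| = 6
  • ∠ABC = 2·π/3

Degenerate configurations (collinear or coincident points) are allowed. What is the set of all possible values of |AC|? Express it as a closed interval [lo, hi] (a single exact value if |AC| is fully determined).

|AC| = √(511)  (≈ 22.6053)

|AB| ∈ {19}
|BC| ∈ {6}
|AC| ∈ {√(511)}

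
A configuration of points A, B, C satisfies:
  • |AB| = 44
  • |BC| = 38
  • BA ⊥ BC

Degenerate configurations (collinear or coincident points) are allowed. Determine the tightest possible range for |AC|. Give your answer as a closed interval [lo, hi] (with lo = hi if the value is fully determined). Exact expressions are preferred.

|AB| ∈ {44}
|BC| ∈ {38}
|AC| ∈ {26·√(5)}

|AC| = 26·√(5)  (≈ 58.1378)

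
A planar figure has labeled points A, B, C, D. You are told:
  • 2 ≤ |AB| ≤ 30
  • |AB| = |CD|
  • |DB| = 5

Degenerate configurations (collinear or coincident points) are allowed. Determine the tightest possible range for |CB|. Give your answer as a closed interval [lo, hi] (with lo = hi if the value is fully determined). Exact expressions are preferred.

|CB| ∈ [0, 35]  (≈ [0.0000, 35.0000])

|AB| ∈ [2, 30]
|BD| ∈ {5}
|CD| ∈ [2, 30]
|AD| ∈ [0, 35]
|BC| ∈ [0, 35]
|AC| ∈ [0, 65]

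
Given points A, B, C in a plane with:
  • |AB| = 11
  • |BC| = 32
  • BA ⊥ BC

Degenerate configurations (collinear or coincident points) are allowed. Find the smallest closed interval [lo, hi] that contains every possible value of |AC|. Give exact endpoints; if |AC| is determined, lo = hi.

|AC| = √(1145)  (≈ 33.8378)

|AB| ∈ {11}
|BC| ∈ {32}
|AC| ∈ {√(1145)}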